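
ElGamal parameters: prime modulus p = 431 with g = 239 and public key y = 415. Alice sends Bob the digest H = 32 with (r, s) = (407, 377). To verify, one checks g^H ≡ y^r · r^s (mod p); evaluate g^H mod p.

64

Squares mod 431: 239^1≡239, 239^2≡229, 239^4≡290, 239^8≡55, 239^16≡8, 239^32≡64
239^32 ≡ 64 (mod 431)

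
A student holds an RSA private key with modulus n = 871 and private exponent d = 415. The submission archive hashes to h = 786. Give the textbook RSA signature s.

h^415 mod 871 = 345

345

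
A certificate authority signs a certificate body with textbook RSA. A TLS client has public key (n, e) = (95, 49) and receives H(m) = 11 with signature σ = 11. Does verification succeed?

passes

σ^2 ≡ 11^2 = 121 ≡ 26
σ^4 ≡ 26^2 = 676 ≡ 11
σ^8 ≡ 11^2 = 121 ≡ 26
σ^16 ≡ 26^2 = 676 ≡ 11
σ^32 ≡ 11^2 = 121 ≡ 26
49 = 32 + 16 + 1, so σ^49 ≡ 26·11·11 ≡ 11 (mod 95)
σ^49 mod 95 = 11 matches H(m).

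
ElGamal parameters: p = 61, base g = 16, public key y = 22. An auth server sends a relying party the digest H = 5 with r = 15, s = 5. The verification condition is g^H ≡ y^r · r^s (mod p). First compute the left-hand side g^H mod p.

47

16^2 = 256 ≡ 12
16^4 ≡ 12^2 = 144 ≡ 22
5 = 4 + 1, so 16^5 ≡ 22·16 ≡ 47 (mod 61)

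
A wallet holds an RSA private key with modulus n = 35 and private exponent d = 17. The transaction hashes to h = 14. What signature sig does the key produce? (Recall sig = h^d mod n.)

14

Squares mod 35: h^1≡14, h^2≡21, h^4≡21, h^8≡21, h^16≡21
17 = 16 + 1, so h^17 ≡ 21·14 ≡ 14 (mod 35)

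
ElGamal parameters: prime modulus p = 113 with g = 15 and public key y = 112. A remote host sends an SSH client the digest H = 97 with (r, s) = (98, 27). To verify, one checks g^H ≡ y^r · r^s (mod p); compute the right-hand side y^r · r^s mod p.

112^98 mod 113 = 1
98^27 mod 113 = 15
y^r · r^s ≡ 1·15 = 15 ≡ 15 (mod 113)

15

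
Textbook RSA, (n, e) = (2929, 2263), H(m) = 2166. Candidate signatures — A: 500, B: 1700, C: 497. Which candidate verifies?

A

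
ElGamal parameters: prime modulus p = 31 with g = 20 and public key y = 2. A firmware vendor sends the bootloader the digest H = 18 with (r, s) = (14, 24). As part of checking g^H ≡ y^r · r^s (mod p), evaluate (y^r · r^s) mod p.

2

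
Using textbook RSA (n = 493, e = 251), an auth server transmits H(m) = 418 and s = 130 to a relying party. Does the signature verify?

does not verify

s^2 ≡ 130^2 = 16900 ≡ 138
s^4 ≡ 138^2 = 19044 ≡ 310
s^8 ≡ 310^2 = 96100 ≡ 458
s^16 ≡ 458^2 = 209764 ≡ 239
s^32 ≡ 239^2 = 57121 ≡ 426
s^64 ≡ 426^2 = 181476 ≡ 52
s^128 ≡ 52^2 = 2704 ≡ 239
251 = 128 + 64 + 32 + 16 + 8 + 2 + 1, so s^251 ≡ 239·52·426·239·458·138·130 ≡ 114 (mod 493)
The recovered value 114 does not match the digest 418.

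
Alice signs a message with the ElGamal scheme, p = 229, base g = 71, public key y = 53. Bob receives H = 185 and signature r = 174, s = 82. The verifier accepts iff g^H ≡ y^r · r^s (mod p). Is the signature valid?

Left side g^H mod p:
71^2 = 5041 ≡ 3
71^4 ≡ 3^2 = 9
71^8 ≡ 9^2 = 81
71^16 ≡ 81^2 = 6561 ≡ 149
71^32 ≡ 149^2 = 22201 ≡ 217
71^64 ≡ 217^2 = 47089 ≡ 144
71^128 ≡ 144^2 = 20736 ≡ 126
185 = 128 + 32 + 16 + 8 + 1, so 71^185 ≡ 126·217·149·81·71 ≡ 103 (mod 229)
Right side y^r · r^s mod p:
53^2 = 2809 ≡ 61
53^4 ≡ 61^2 = 3721 ≡ 57
53^8 ≡ 57^2 = 3249 ≡ 43
53^16 ≡ 43^2 = 1849 ≡ 17
53^32 ≡ 17^2 = 289 ≡ 60
53^64 ≡ 60^2 = 3600 ≡ 165
53^128 ≡ 165^2 = 27225 ≡ 203
174 = 128 + 32 + 8 + 4 + 2, so 53^174 ≡ 203·60·43·57·61 ≡ 27 (mod 229)
174^2 = 30276 ≡ 48
174^4 ≡ 48^2 = 2304 ≡ 14
174^8 ≡ 14^2 = 196
174^16 ≡ 196^2 = 38416 ≡ 173
174^32 ≡ 173^2 = 29929 ≡ 159
174^64 ≡ 159^2 = 25281 ≡ 91
82 = 64 + 16 + 2, so 174^82 ≡ 91·173·48 ≡ 193 (mod 229)
27·193 = 5211 ≡ 173 (mod 229)
103 ≠ 173, so verification fails.

invalid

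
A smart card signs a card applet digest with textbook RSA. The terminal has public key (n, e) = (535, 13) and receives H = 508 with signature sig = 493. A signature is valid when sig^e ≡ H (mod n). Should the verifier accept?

sig^2 ≡ 493^2 = 243049 ≡ 159
sig^4 ≡ 159^2 = 25281 ≡ 136
sig^8 ≡ 136^2 = 18496 ≡ 306
13 = 8 + 4 + 1, so sig^13 ≡ 306·136·493 ≡ 508 (mod 535)
508 = H, so the signature checks out.

accept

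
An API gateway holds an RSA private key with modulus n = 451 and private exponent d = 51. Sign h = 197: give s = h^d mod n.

131

h^51 mod 451 = 131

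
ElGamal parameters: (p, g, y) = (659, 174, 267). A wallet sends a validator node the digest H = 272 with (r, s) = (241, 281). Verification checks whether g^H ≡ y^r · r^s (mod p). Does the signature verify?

verifies

Left side g^H mod p:
174^2 = 30276 ≡ 621
174^4 ≡ 621^2 = 385641 ≡ 126
174^8 ≡ 126^2 = 15876 ≡ 60
174^16 ≡ 60^2 = 3600 ≡ 305
174^32 ≡ 305^2 = 93025 ≡ 106
174^64 ≡ 106^2 = 11236 ≡ 33
174^128 ≡ 33^2 = 1089 ≡ 430
174^256 ≡ 430^2 = 184900 ≡ 380
272 = 256 + 16, so 174^272 ≡ 380·305 ≡ 575 (mod 659)
Right side y^r · r^s mod p:
267^2 = 71289 ≡ 117
267^4 ≡ 117^2 = 13689 ≡ 509
267^8 ≡ 509^2 = 259081 ≡ 94
267^16 ≡ 94^2 = 8836 ≡ 269
267^32 ≡ 269^2 = 72361 ≡ 530
267^64 ≡ 530^2 = 280900 ≡ 166
267^128 ≡ 166^2 = 27556 ≡ 537
241 = 128 + 64 + 32 + 16 + 1, so 267^241 ≡ 537·166·530·269·267 ≡ 121 (mod 659)
241^2 = 58081 ≡ 89
241^4 ≡ 89^2 = 7921 ≡ 13
241^8 ≡ 13^2 = 169
241^16 ≡ 169^2 = 28561 ≡ 224
241^32 ≡ 224^2 = 50176 ≡ 92
241^64 ≡ 92^2 = 8464 ≡ 556
241^128 ≡ 556^2 = 309136 ≡ 65
241^256 ≡ 65^2 = 4225 ≡ 271
281 = 256 + 16 + 8 + 1, so 241^281 ≡ 271·224·169·241 ≡ 81 (mod 659)
121·81 = 9801 ≡ 575 (mod 659)
575 ≡ 575 (mod 659), so the signature is genuine.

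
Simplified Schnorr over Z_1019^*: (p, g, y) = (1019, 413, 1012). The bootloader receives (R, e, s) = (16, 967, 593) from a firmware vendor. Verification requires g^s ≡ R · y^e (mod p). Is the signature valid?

g^s mod p:
Squares mod 1019: 413^1≡413, 413^2≡396, 413^4≡909, 413^8≡891, 413^16≡80, 413^32≡286, 413^64≡276, 413^128≡770, 413^256≡861, 413^512≡508
593 = 512 + 64 + 16 + 1, so 413^593 ≡ 508·276·80·413 ≡ 496 (mod 1019)
R · y^e mod p:
Squares mod 1019: 1012^1≡1012, 1012^2≡49, 1012^4≡363, 1012^8≡318, 1012^16≡243, 1012^32≡966, 1012^64≡771, 1012^128≡364, 1012^256≡26, 1012^512≡676
967 = 512 + 256 + 128 + 64 + 4 + 2 + 1, so 1012^967 ≡ 676·26·364·771·363·49·1012 ≡ 193 (mod 1019)
16·193 = 3088 ≡ 31 (mod 1019)
496 ≠ 31; the check fails.

invalid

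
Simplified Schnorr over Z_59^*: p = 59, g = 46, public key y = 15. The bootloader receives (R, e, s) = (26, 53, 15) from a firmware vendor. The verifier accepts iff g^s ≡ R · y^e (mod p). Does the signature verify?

does not verify

g^s mod p:
Squares mod 59: 46^1≡46, 46^2≡51, 46^4≡5, 46^8≡25
15 = 8 + 4 + 2 + 1, so 46^15 ≡ 25·5·51·46 ≡ 20 (mod 59)
R · y^e mod p:
Squares mod 59: 15^1≡15, 15^2≡48, 15^4≡3, 15^8≡9, 15^16≡22, 15^32≡12
53 = 32 + 16 + 4 + 1, so 15^53 ≡ 12·22·3·15 ≡ 21 (mod 59)
26·21 = 546 ≡ 15 (mod 59)
20 ≠ 15; the check fails.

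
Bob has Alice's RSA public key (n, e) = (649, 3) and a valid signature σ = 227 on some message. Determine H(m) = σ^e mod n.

σ^2 ≡ 227^2 = 51529 ≡ 258
3 = 2 + 1, so σ^3 ≡ 258·227 ≡ 156 (mod 649)

156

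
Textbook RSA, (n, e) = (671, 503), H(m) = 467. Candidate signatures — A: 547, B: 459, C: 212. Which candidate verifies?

C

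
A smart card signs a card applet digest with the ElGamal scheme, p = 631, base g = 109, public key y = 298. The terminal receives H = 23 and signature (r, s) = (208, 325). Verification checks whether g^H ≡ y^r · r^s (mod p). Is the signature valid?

valid

Left side g^H mod p:
109^2 = 11881 ≡ 523
109^4 ≡ 523^2 = 273529 ≡ 306
109^8 ≡ 306^2 = 93636 ≡ 248
109^16 ≡ 248^2 = 61504 ≡ 297
23 = 16 + 4 + 2 + 1, so 109^23 ≡ 297·306·523·109 ≡ 120 (mod 631)
Right side y^r · r^s mod p:
298^2 = 88804 ≡ 464
298^4 ≡ 464^2 = 215296 ≡ 125
298^8 ≡ 125^2 = 15625 ≡ 481
298^16 ≡ 481^2 = 231361 ≡ 415
298^32 ≡ 415^2 = 172225 ≡ 593
298^64 ≡ 593^2 = 351649 ≡ 182
298^128 ≡ 182^2 = 33124 ≡ 312
208 = 128 + 64 + 16, so 298^208 ≡ 312·182·415 ≡ 34 (mod 631)
208^2 = 43264 ≡ 356
208^4 ≡ 356^2 = 126736 ≡ 536
208^8 ≡ 536^2 = 287296 ≡ 191
208^16 ≡ 191^2 = 36481 ≡ 514
208^32 ≡ 514^2 = 264196 ≡ 438
208^64 ≡ 438^2 = 191844 ≡ 20
208^128 ≡ 20^2 = 400
208^256 ≡ 400^2 = 160000 ≡ 357
325 = 256 + 64 + 4 + 1, so 208^325 ≡ 357·20·536·208 ≡ 152 (mod 631)
34·152 = 5168 ≡ 120 (mod 631)
120 ≡ 120 (mod 631), so the signature is genuine.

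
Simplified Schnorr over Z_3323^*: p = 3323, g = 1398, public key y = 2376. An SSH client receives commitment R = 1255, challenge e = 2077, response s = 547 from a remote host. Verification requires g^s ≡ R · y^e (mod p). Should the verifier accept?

g^s mod p:
1398^2 = 1954404 ≡ 480
1398^4 ≡ 480^2 = 230400 ≡ 1113
1398^8 ≡ 1113^2 = 1238769 ≡ 2613
1398^16 ≡ 2613^2 = 6827769 ≡ 2327
1398^32 ≡ 2327^2 = 5414929 ≡ 1762
1398^64 ≡ 1762^2 = 3104644 ≡ 962
1398^128 ≡ 962^2 = 925444 ≡ 1650
1398^256 ≡ 1650^2 = 2722500 ≡ 963
1398^512 ≡ 963^2 = 927369 ≡ 252
547 = 512 + 32 + 2 + 1, so 1398^547 ≡ 252·1762·480·1398 ≡ 3277 (mod 3323)
R · y^e mod p:
2376^2 = 5645376 ≡ 2922
2376^4 ≡ 2922^2 = 8538084 ≡ 1297
2376^8 ≡ 1297^2 = 1682209 ≡ 771
2376^16 ≡ 771^2 = 594441 ≡ 2947
2376^32 ≡ 2947^2 = 8684809 ≡ 1810
2376^64 ≡ 1810^2 = 3276100 ≡ 2945
2376^128 ≡ 2945^2 = 8673025 ≡ 3318
2376^256 ≡ 3318^2 = 11009124 ≡ 25
2376^512 ≡ 25^2 = 625
2376^1024 ≡ 625^2 = 390625 ≡ 1834
2376^2048 ≡ 1834^2 = 3363556 ≡ 680
2077 = 2048 + 16 + 8 + 4 + 1, so 2376^2077 ≡ 680·2947·771·1297·2376 ≡ 3037 (mod 3323)
1255·3037 = 3811435 ≡ 3277 (mod 3323)
3277 ≡ 3277 (mod 3323); signature holds.

accept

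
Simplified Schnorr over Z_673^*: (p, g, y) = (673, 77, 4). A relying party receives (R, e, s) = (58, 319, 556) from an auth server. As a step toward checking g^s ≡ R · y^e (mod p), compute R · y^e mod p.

Squares mod 673: 4^1≡4, 4^2≡16, 4^4≡256, 4^8≡255, 4^16≡417, 4^32≡255, 4^64≡417, 4^128≡255, 4^256≡417
319 = 256 + 32 + 16 + 8 + 4 + 2 + 1, so 4^319 ≡ 417·255·417·255·256·16·4 ≡ 232 (mod 673)
R · y^e ≡ 58·232 = 13456 ≡ 669 (mod 673)

669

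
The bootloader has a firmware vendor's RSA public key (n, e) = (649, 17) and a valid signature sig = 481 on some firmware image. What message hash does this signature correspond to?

sig^2 ≡ 481^2 = 231361 ≡ 317
sig^4 ≡ 317^2 = 100489 ≡ 543
sig^8 ≡ 543^2 = 294849 ≡ 203
sig^16 ≡ 203^2 = 41209 ≡ 322
17 = 16 + 1, so sig^17 ≡ 322·481 ≡ 420 (mod 649)

420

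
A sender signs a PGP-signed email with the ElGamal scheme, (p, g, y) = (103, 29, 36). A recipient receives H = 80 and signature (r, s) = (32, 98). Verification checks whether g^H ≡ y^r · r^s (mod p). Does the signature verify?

Left side g^H mod p:
29^2 = 841 ≡ 17
29^4 ≡ 17^2 = 289 ≡ 83
29^8 ≡ 83^2 = 6889 ≡ 91
29^16 ≡ 91^2 = 8281 ≡ 41
29^32 ≡ 41^2 = 1681 ≡ 33
29^64 ≡ 33^2 = 1089 ≡ 59
80 = 64 + 16, so 29^80 ≡ 59·41 ≡ 50 (mod 103)
Right side y^r · r^s mod p:
36^2 = 1296 ≡ 60
36^4 ≡ 60^2 = 3600 ≡ 98
36^8 ≡ 98^2 = 9604 ≡ 25
36^16 ≡ 25^2 = 625 ≡ 7
36^32 ≡ 7^2 = 49
32^2 = 1024 ≡ 97
32^4 ≡ 97^2 = 9409 ≡ 36
32^8 ≡ 36^2 = 1296 ≡ 60
32^16 ≡ 60^2 = 3600 ≡ 98
32^32 ≡ 98^2 = 9604 ≡ 25
32^64 ≡ 25^2 = 625 ≡ 7
98 = 64 + 32 + 2, so 32^98 ≡ 7·25·97 ≡ 83 (mod 103)
49·83 = 4067 ≡ 50 (mod 103)
50 ≡ 50 (mod 103), so the signature is genuine.

verifies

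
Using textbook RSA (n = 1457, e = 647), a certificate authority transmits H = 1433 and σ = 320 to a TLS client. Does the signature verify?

σ^2 ≡ 320^2 = 102400 ≡ 410
σ^4 ≡ 410^2 = 168100 ≡ 545
σ^8 ≡ 545^2 = 297025 ≡ 1254
σ^16 ≡ 1254^2 = 1572516 ≡ 413
σ^32 ≡ 413^2 = 170569 ≡ 100
σ^64 ≡ 100^2 = 10000 ≡ 1258
σ^128 ≡ 1258^2 = 1582564 ≡ 262
σ^256 ≡ 262^2 = 68644 ≡ 165
σ^512 ≡ 165^2 = 27225 ≡ 999
647 = 512 + 128 + 4 + 2 + 1, so σ^647 ≡ 999·262·545·410·320 ≡ 1433 (mod 1457)
1433 = H, so the signature checks out.

verifies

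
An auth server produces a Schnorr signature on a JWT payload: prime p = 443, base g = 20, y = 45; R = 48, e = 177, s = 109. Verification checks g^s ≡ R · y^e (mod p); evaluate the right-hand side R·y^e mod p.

76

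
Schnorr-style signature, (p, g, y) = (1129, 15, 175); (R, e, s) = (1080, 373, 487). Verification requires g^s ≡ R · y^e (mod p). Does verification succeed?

g^s mod p:
15^2 = 225
15^4 ≡ 225^2 = 50625 ≡ 949
15^8 ≡ 949^2 = 900601 ≡ 788
15^16 ≡ 788^2 = 620944 ≡ 1123
15^32 ≡ 1123^2 = 1261129 ≡ 36
15^64 ≡ 36^2 = 1296 ≡ 167
15^128 ≡ 167^2 = 27889 ≡ 793
15^256 ≡ 793^2 = 628849 ≡ 1125
487 = 256 + 128 + 64 + 32 + 4 + 2 + 1, so 15^487 ≡ 1125·793·167·36·949·225·15 ≡ 960 (mod 1129)
R · y^e mod p:
175^2 = 30625 ≡ 142
175^4 ≡ 142^2 = 20164 ≡ 971
175^8 ≡ 971^2 = 942841 ≡ 126
175^16 ≡ 126^2 = 15876 ≡ 70
175^32 ≡ 70^2 = 4900 ≡ 384
175^64 ≡ 384^2 = 147456 ≡ 686
175^128 ≡ 686^2 = 470596 ≡ 932
175^256 ≡ 932^2 = 868624 ≡ 423
373 = 256 + 64 + 32 + 16 + 4 + 1, so 175^373 ≡ 423·686·384·70·971·175 ≡ 879 (mod 1129)
1080·879 = 949320 ≡ 960 (mod 1129)
960 ≡ 960 (mod 1129); signature holds.

passes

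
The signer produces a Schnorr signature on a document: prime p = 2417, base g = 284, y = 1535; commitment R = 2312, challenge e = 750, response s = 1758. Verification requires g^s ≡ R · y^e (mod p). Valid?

g^s mod p:
284^2 = 80656 ≡ 895
284^4 ≡ 895^2 = 801025 ≡ 998
284^8 ≡ 998^2 = 996004 ≡ 200
284^16 ≡ 200^2 = 40000 ≡ 1328
284^32 ≡ 1328^2 = 1763584 ≡ 1591
284^64 ≡ 1591^2 = 2531281 ≡ 682
284^128 ≡ 682^2 = 465124 ≡ 1060
284^256 ≡ 1060^2 = 1123600 ≡ 2112
284^512 ≡ 2112^2 = 4460544 ≡ 1179
284^1024 ≡ 1179^2 = 1390041 ≡ 266
1758 = 1024 + 512 + 128 + 64 + 16 + 8 + 4 + 2, so 284^1758 ≡ 266·1179·1060·682·1328·200·998·895 ≡ 2353 (mod 2417)
R · y^e mod p:
1535^2 = 2356225 ≡ 2067
1535^4 ≡ 2067^2 = 4272489 ≡ 1650
1535^8 ≡ 1650^2 = 2722500 ≡ 958
1535^16 ≡ 958^2 = 917764 ≡ 1721
1535^32 ≡ 1721^2 = 2961841 ≡ 1016
1535^64 ≡ 1016^2 = 1032256 ≡ 197
1535^128 ≡ 197^2 = 38809 ≡ 137
1535^256 ≡ 137^2 = 18769 ≡ 1850
1535^512 ≡ 1850^2 = 3422500 ≡ 28
750 = 512 + 128 + 64 + 32 + 8 + 4 + 2, so 1535^750 ≡ 28·137·197·1016·958·1650·2067 ≡ 1681 (mod 2417)
2312·1681 = 3886472 ≡ 2353 (mod 2417)
2353 ≡ 2353 (mod 2417); signature holds.

yes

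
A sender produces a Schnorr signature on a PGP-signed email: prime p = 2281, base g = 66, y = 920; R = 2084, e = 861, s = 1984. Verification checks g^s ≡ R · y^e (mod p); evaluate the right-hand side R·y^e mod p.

1092

920^2 = 846400 ≡ 149
920^4 ≡ 149^2 = 22201 ≡ 1672
920^8 ≡ 1672^2 = 2795584 ≡ 1359
920^16 ≡ 1359^2 = 1846881 ≡ 1552
920^32 ≡ 1552^2 = 2408704 ≡ 2249
920^64 ≡ 2249^2 = 5058001 ≡ 1024
920^128 ≡ 1024^2 = 1048576 ≡ 1597
920^256 ≡ 1597^2 = 2550409 ≡ 251
920^512 ≡ 251^2 = 63001 ≡ 1414
861 = 512 + 256 + 64 + 16 + 8 + 4 + 1, so 920^861 ≡ 1414·251·1024·1552·1359·1672·920 ≡ 1546 (mod 2281)
R · y^e ≡ 2084·1546 = 3221864 ≡ 1092 (mod 2281)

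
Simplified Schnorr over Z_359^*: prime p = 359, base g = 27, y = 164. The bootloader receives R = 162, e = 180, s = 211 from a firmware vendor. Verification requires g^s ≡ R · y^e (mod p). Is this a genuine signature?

genuine

g^s mod p:
Squares mod 359: 27^1≡27, 27^2≡11, 27^4≡121, 27^8≡281, 27^16≡340, 27^32≡2, 27^64≡4, 27^128≡16
211 = 128 + 64 + 16 + 2 + 1, so 27^211 ≡ 16·4·340·11·27 ≡ 2 (mod 359)
R · y^e mod p:
Squares mod 359: 164^1≡164, 164^2≡330, 164^4≡123, 164^8≡51, 164^16≡88, 164^32≡205, 164^64≡22, 164^128≡125
180 = 128 + 32 + 16 + 4, so 164^180 ≡ 125·205·88·123 ≡ 164 (mod 359)
162·164 = 26568 ≡ 2 (mod 359)
2 ≡ 2 (mod 359); signature holds.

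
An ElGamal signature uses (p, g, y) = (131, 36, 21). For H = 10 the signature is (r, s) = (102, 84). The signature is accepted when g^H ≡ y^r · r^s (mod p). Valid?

no

Left side g^H mod p:
36^2 = 1296 ≡ 117
36^4 ≡ 117^2 = 13689 ≡ 65
36^8 ≡ 65^2 = 4225 ≡ 33
10 = 8 + 2, so 36^10 ≡ 33·117 ≡ 62 (mod 131)
Right side y^r · r^s mod p:
21^2 = 441 ≡ 48
21^4 ≡ 48^2 = 2304 ≡ 77
21^8 ≡ 77^2 = 5929 ≡ 34
21^16 ≡ 34^2 = 1156 ≡ 108
21^32 ≡ 108^2 = 11664 ≡ 5
21^64 ≡ 5^2 = 25
102 = 64 + 32 + 4 + 2, so 21^102 ≡ 25·5·77·48 ≡ 94 (mod 131)
102^2 = 10404 ≡ 55
102^4 ≡ 55^2 = 3025 ≡ 12
102^8 ≡ 12^2 = 144 ≡ 13
102^16 ≡ 13^2 = 169 ≡ 38
102^32 ≡ 38^2 = 1444 ≡ 3
102^64 ≡ 3^2 = 9
84 = 64 + 16 + 4, so 102^84 ≡ 9·38·12 ≡ 43 (mod 131)
94·43 = 4042 ≡ 112 (mod 131)
62 ≠ 112, so verification fails.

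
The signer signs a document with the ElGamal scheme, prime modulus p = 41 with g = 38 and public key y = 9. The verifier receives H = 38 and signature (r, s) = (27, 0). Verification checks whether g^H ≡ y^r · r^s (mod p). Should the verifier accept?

Left side g^H mod p:
38^38 mod 41 = 32
Right side y^r · r^s mod p:
9^27 mod 41 = 32
27^0 mod 41 = 1
32·1 = 32 ≡ 32 (mod 41)
32 ≡ 32 (mod 41), so the signature is genuine.

accept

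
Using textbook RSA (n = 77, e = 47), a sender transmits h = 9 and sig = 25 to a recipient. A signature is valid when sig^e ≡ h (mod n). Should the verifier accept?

accept

sig^2 ≡ 25^2 = 625 ≡ 9
sig^4 ≡ 9^2 = 81 ≡ 4
sig^8 ≡ 4^2 = 16
sig^16 ≡ 16^2 = 256 ≡ 25
sig^32 ≡ 25^2 = 625 ≡ 9
47 = 32 + 8 + 4 + 2 + 1, so sig^47 ≡ 9·16·4·9·25 ≡ 9 (mod 77)
9 = h, so the signature checks out.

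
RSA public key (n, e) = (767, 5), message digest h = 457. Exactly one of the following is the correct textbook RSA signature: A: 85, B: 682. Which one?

Candidate A: Squares mod 767: 85^1≡85, 85^2≡322, 85^4≡139; 5 = 4 + 1, so 85^5 ≡ 139·85 ≡ 310 (mod 767)
Candidate B: Squares mod 767: 682^1≡682, 682^2≡322, 682^4≡139; 5 = 4 + 1, so 682^5 ≡ 139·682 ≡ 457 (mod 767)
  → matches h = 457

B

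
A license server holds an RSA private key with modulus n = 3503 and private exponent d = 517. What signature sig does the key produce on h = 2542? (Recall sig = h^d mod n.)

341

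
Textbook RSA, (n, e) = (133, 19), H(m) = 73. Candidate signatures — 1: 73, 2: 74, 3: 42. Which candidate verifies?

1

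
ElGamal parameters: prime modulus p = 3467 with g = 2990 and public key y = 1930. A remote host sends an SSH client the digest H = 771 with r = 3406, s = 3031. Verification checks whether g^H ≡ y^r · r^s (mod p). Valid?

Left side g^H mod p:
2990^2 = 8940100 ≡ 2174
2990^4 ≡ 2174^2 = 4726276 ≡ 755
2990^8 ≡ 755^2 = 570025 ≡ 1437
2990^16 ≡ 1437^2 = 2064969 ≡ 2104
2990^32 ≡ 2104^2 = 4426816 ≡ 2924
2990^64 ≡ 2924^2 = 8549776 ≡ 154
2990^128 ≡ 154^2 = 23716 ≡ 2914
2990^256 ≡ 2914^2 = 8491396 ≡ 713
2990^512 ≡ 713^2 = 508369 ≡ 2187
771 = 512 + 256 + 2 + 1, so 2990^771 ≡ 2187·713·2174·2990 ≡ 773 (mod 3467)
Right side y^r · r^s mod p:
1930^2 = 3724900 ≡ 1342
1930^4 ≡ 1342^2 = 1800964 ≡ 1591
1930^8 ≡ 1591^2 = 2531281 ≡ 371
1930^16 ≡ 371^2 = 137641 ≡ 2428
1930^32 ≡ 2428^2 = 5895184 ≡ 1284
1930^64 ≡ 1284^2 = 1648656 ≡ 1831
1930^128 ≡ 1831^2 = 3352561 ≡ 3439
1930^256 ≡ 3439^2 = 11826721 ≡ 784
1930^512 ≡ 784^2 = 614656 ≡ 997
1930^1024 ≡ 997^2 = 994009 ≡ 2447
1930^2048 ≡ 2447^2 = 5987809 ≡ 300
3406 = 2048 + 1024 + 256 + 64 + 8 + 4 + 2, so 1930^3406 ≡ 300·2447·784·1831·371·1591·1342 ≡ 1332 (mod 3467)
3406^2 = 11600836 ≡ 254
3406^4 ≡ 254^2 = 64516 ≡ 2110
3406^8 ≡ 2110^2 = 4452100 ≡ 472
3406^16 ≡ 472^2 = 222784 ≡ 896
3406^32 ≡ 896^2 = 802816 ≡ 1939
3406^64 ≡ 1939^2 = 3759721 ≡ 1493
3406^128 ≡ 1493^2 = 2229049 ≡ 3235
3406^256 ≡ 3235^2 = 10465225 ≡ 1819
3406^512 ≡ 1819^2 = 3308761 ≡ 1243
3406^1024 ≡ 1243^2 = 1545049 ≡ 2234
3406^2048 ≡ 2234^2 = 4990756 ≡ 1743
3031 = 2048 + 512 + 256 + 128 + 64 + 16 + 4 + 2 + 1, so 3406^3031 ≡ 1743·1243·1819·3235·1493·896·2110·254·3406 ≡ 69 (mod 3467)
1332·69 = 91908 ≡ 1766 (mod 3467)
773 ≠ 1766, so verification fails.

no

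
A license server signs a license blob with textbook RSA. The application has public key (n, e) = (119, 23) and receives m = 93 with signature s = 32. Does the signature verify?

s^2 ≡ 32^2 = 1024 ≡ 72
s^4 ≡ 72^2 = 5184 ≡ 67
s^8 ≡ 67^2 = 4489 ≡ 86
s^16 ≡ 86^2 = 7396 ≡ 18
23 = 16 + 4 + 2 + 1, so s^23 ≡ 18·67·72·32 ≡ 93 (mod 119)
s^23 mod 119 = 93 matches m.

verifies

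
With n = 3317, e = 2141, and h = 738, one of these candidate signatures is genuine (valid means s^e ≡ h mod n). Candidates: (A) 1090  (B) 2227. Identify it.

A

Candidate A: Squares mod 3317: 1090^1≡1090, 1090^2≡614, 1090^4≡2175, 1090^8≡583, 1090^16≡1555, 1090^32≡3249, 1090^64≡1307, 1090^128≡3311, 1090^256≡36, 1090^512≡1296, 1090^1024≡1214, 1090^2048≡1048; 2141 = 2048 + 64 + 16 + 8 + 4 + 1, so 1090^2141 ≡ 1048·1307·1555·583·2175·1090 ≡ 738 (mod 3317)
  → matches h = 738
Candidate B: Squares mod 3317: 2227^1≡2227, 2227^2≡614, 2227^4≡2175, 2227^8≡583, 2227^16≡1555, 2227^32≡3249, 2227^64≡1307, 2227^128≡3311, 2227^256≡36, 2227^512≡1296, 2227^1024≡1214, 2227^2048≡1048; 2141 = 2048 + 64 + 16 + 8 + 4 + 1, so 2227^2141 ≡ 1048·1307·1555·583·2175·2227 ≡ 2579 (mod 3317)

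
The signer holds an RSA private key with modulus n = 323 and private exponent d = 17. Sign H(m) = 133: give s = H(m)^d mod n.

133

(H(m))^2 ≡ 133^2 = 17689 ≡ 247
(H(m))^4 ≡ 247^2 = 61009 ≡ 285
(H(m))^8 ≡ 285^2 = 81225 ≡ 152
(H(m))^16 ≡ 152^2 = 23104 ≡ 171
17 = 16 + 1, so (H(m))^17 ≡ 171·133 ≡ 133 (mod 323)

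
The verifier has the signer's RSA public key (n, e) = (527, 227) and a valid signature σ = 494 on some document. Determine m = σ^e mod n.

120

σ^2 ≡ 494^2 = 244036 ≡ 35
σ^4 ≡ 35^2 = 1225 ≡ 171
σ^8 ≡ 171^2 = 29241 ≡ 256
σ^16 ≡ 256^2 = 65536 ≡ 188
σ^32 ≡ 188^2 = 35344 ≡ 35
σ^64 ≡ 35^2 = 1225 ≡ 171
σ^128 ≡ 171^2 = 29241 ≡ 256
227 = 128 + 64 + 32 + 2 + 1, so σ^227 ≡ 256·171·35·35·494 ≡ 120 (mod 527)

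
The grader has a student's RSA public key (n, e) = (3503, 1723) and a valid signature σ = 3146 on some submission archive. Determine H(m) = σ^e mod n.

1174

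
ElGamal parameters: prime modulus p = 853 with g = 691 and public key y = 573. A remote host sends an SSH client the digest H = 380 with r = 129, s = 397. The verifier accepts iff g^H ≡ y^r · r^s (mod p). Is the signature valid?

Left side g^H mod p:
691^380 mod 853 = 136
Right side y^r · r^s mod p:
573^129 mod 853 = 380
129^397 mod 853 = 90
380·90 = 34200 ≡ 80 (mod 853)
136 ≠ 80, so verification fails.

invalid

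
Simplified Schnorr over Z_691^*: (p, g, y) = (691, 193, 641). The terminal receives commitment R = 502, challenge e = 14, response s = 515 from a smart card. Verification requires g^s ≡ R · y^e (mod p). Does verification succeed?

passes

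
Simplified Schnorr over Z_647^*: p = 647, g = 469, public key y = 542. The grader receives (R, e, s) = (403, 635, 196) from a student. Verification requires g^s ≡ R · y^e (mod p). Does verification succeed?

g^s mod p:
469^2 = 219961 ≡ 628
469^4 ≡ 628^2 = 394384 ≡ 361
469^8 ≡ 361^2 = 130321 ≡ 274
469^16 ≡ 274^2 = 75076 ≡ 24
469^32 ≡ 24^2 = 576
469^64 ≡ 576^2 = 331776 ≡ 512
469^128 ≡ 512^2 = 262144 ≡ 109
196 = 128 + 64 + 4, so 469^196 ≡ 109·512·361 ≡ 402 (mod 647)
R · y^e mod p:
542^2 = 293764 ≡ 26
542^4 ≡ 26^2 = 676 ≡ 29
542^8 ≡ 29^2 = 841 ≡ 194
542^16 ≡ 194^2 = 37636 ≡ 110
542^32 ≡ 110^2 = 12100 ≡ 454
542^64 ≡ 454^2 = 206116 ≡ 370
542^128 ≡ 370^2 = 136900 ≡ 383
542^256 ≡ 383^2 = 146689 ≡ 467
542^512 ≡ 467^2 = 218089 ≡ 50
635 = 512 + 64 + 32 + 16 + 8 + 2 + 1, so 542^635 ≡ 50·370·454·110·194·26·542 ≡ 237 (mod 647)
403·237 = 95511 ≡ 402 (mod 647)
402 ≡ 402 (mod 647); signature holds.

passes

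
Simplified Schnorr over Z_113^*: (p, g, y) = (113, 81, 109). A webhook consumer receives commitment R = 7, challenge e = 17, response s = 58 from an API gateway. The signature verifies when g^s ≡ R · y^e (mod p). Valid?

g^s mod p:
Squares mod 113: 81^1≡81, 81^2≡7, 81^4≡49, 81^8≡28, 81^16≡106, 81^32≡49
58 = 32 + 16 + 8 + 2, so 81^58 ≡ 49·106·28·7 ≡ 7 (mod 113)
R · y^e mod p:
Squares mod 113: 109^1≡109, 109^2≡16, 109^4≡30, 109^8≡109, 109^16≡16
17 = 16 + 1, so 109^17 ≡ 16·109 ≡ 49 (mod 113)
7·49 = 343 ≡ 4 (mod 113)
7 ≠ 4; the check fails.

no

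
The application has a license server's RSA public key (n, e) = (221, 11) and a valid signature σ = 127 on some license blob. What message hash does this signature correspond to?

121

Squares mod 221: σ^1≡127, σ^2≡217, σ^4≡16, σ^8≡35
11 = 8 + 2 + 1, so σ^11 ≡ 35·217·127 ≡ 121 (mod 221)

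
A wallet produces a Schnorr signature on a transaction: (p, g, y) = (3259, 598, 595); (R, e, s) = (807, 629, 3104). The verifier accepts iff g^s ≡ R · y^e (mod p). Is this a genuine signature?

genuine

g^s mod p:
598^2 = 357604 ≡ 2373
598^4 ≡ 2373^2 = 5631129 ≡ 2836
598^8 ≡ 2836^2 = 8042896 ≡ 2943
598^16 ≡ 2943^2 = 8661249 ≡ 2086
598^32 ≡ 2086^2 = 4351396 ≡ 631
598^64 ≡ 631^2 = 398161 ≡ 563
598^128 ≡ 563^2 = 316969 ≡ 846
598^256 ≡ 846^2 = 715716 ≡ 1995
598^512 ≡ 1995^2 = 3980025 ≡ 786
598^1024 ≡ 786^2 = 617796 ≡ 1845
598^2048 ≡ 1845^2 = 3404025 ≡ 1629
3104 = 2048 + 1024 + 32, so 598^3104 ≡ 1629·1845·631 ≡ 2893 (mod 3259)
R · y^e mod p:
595^2 = 354025 ≡ 2053
595^4 ≡ 2053^2 = 4214809 ≡ 922
595^8 ≡ 922^2 = 850084 ≡ 2744
595^16 ≡ 2744^2 = 7529536 ≡ 1246
595^32 ≡ 1246^2 = 1552516 ≡ 1232
595^64 ≡ 1232^2 = 1517824 ≡ 2389
595^128 ≡ 2389^2 = 5707321 ≡ 812
595^256 ≡ 812^2 = 659344 ≡ 1026
595^512 ≡ 1026^2 = 1052676 ≡ 19
629 = 512 + 64 + 32 + 16 + 4 + 1, so 595^629 ≡ 19·2389·1232·1246·922·595 ≡ 678 (mod 3259)
807·678 = 547146 ≡ 2893 (mod 3259)
2893 ≡ 2893 (mod 3259); signature holds.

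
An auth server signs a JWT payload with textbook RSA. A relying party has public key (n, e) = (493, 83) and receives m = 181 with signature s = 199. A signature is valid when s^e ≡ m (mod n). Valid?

yes

Squares mod 493: s^1≡199, s^2≡161, s^4≡285, s^8≡373, s^16≡103, s^32≡256, s^64≡460
83 = 64 + 16 + 2 + 1, so s^83 ≡ 460·103·161·199 ≡ 181 (mod 493)
s^83 mod 493 = 181 matches m.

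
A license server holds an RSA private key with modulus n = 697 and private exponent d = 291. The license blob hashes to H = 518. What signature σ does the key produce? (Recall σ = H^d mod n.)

53

Squares mod 697: H^1≡518, H^2≡676, H^4≡441, H^8≡18, H^16≡324, H^32≡426, H^64≡256, H^128≡18, H^256≡324
291 = 256 + 32 + 2 + 1, so H^291 ≡ 324·426·676·518 ≡ 53 (mod 697)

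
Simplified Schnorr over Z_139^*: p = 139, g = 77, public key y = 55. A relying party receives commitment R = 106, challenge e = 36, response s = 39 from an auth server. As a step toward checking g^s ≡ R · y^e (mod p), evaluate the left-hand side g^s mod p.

77^2 = 5929 ≡ 91
77^4 ≡ 91^2 = 8281 ≡ 80
77^8 ≡ 80^2 = 6400 ≡ 6
77^16 ≡ 6^2 = 36
77^32 ≡ 36^2 = 1296 ≡ 45
39 = 32 + 4 + 2 + 1, so 77^39 ≡ 45·80·91·77 ≡ 36 (mod 139)

36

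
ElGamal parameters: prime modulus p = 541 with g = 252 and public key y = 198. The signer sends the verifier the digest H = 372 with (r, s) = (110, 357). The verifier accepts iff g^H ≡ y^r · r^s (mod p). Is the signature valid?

invalid

Left side g^H mod p:
252^372 mod 541 = 140
Right side y^r · r^s mod p:
198^110 mod 541 = 411
110^357 mod 541 = 228
411·228 = 93708 ≡ 115 (mod 541)
140 ≠ 115, so verification fails.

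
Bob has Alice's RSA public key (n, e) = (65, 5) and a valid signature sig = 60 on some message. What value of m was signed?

60

Squares mod 65: sig^1≡60, sig^2≡25, sig^4≡40
5 = 4 + 1, so sig^5 ≡ 40·60 ≡ 60 (mod 65)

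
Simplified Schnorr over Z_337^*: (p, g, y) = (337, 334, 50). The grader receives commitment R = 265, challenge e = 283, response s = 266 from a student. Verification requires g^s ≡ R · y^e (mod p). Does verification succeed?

fails

g^s mod p:
Squares mod 337: 334^1≡334, 334^2≡9, 334^4≡81, 334^8≡158, 334^16≡26, 334^32≡2, 334^64≡4, 334^128≡16, 334^256≡256
266 = 256 + 8 + 2, so 334^266 ≡ 256·158·9 ≡ 72 (mod 337)
R · y^e mod p:
Squares mod 337: 50^1≡50, 50^2≡141, 50^4≡335, 50^8≡4, 50^16≡16, 50^32≡256, 50^64≡158, 50^128≡26, 50^256≡2
283 = 256 + 16 + 8 + 2 + 1, so 50^283 ≡ 2·16·4·141·50 ≡ 251 (mod 337)
265·251 = 66515 ≡ 126 (mod 337)
72 ≠ 126; the check fails.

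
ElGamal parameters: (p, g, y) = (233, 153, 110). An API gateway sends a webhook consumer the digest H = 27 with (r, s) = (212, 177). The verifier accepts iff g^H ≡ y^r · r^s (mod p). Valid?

yes

Left side g^H mod p:
Squares mod 233: 153^1≡153, 153^2≡109, 153^4≡231, 153^8≡4, 153^16≡16
27 = 16 + 8 + 2 + 1, so 153^27 ≡ 16·4·109·153 ≡ 188 (mod 233)
Right side y^r · r^s mod p:
Squares mod 233: 110^1≡110, 110^2≡217, 110^4≡23, 110^8≡63, 110^16≡8, 110^32≡64, 110^64≡135, 110^128≡51
212 = 128 + 64 + 16 + 4, so 110^212 ≡ 51·135·8·23 ≡ 19 (mod 233)
Squares mod 233: 212^1≡212, 212^2≡208, 212^4≡159, 212^8≡117, 212^16≡175, 212^32≡102, 212^64≡152, 212^128≡37
177 = 128 + 32 + 16 + 1, so 212^177 ≡ 37·102·175·212 ≡ 108 (mod 233)
19·108 = 2052 ≡ 188 (mod 233)
188 ≡ 188 (mod 233), so the signature is genuine.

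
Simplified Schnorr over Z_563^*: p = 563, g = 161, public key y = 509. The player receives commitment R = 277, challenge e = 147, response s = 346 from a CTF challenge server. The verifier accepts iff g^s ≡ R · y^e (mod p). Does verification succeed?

g^s mod p:
161^2 = 25921 ≡ 23
161^4 ≡ 23^2 = 529
161^8 ≡ 529^2 = 279841 ≡ 30
161^16 ≡ 30^2 = 900 ≡ 337
161^32 ≡ 337^2 = 113569 ≡ 406
161^64 ≡ 406^2 = 164836 ≡ 440
161^128 ≡ 440^2 = 193600 ≡ 491
161^256 ≡ 491^2 = 241081 ≡ 117
346 = 256 + 64 + 16 + 8 + 2, so 161^346 ≡ 117·440·337·30·23 ≡ 465 (mod 563)
R · y^e mod p:
509^2 = 259081 ≡ 101
509^4 ≡ 101^2 = 10201 ≡ 67
509^8 ≡ 67^2 = 4489 ≡ 548
509^16 ≡ 548^2 = 300304 ≡ 225
509^32 ≡ 225^2 = 50625 ≡ 518
509^64 ≡ 518^2 = 268324 ≡ 336
509^128 ≡ 336^2 = 112896 ≡ 296
147 = 128 + 16 + 2 + 1, so 509^147 ≡ 296·225·101·509 ≡ 503 (mod 563)
277·503 = 139331 ≡ 270 (mod 563)
465 ≠ 270; the check fails.

fails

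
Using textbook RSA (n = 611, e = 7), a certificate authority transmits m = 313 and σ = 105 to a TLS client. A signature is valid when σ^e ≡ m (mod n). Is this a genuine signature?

Squares mod 611: σ^1≡105, σ^2≡27, σ^4≡118
7 = 4 + 2 + 1, so σ^7 ≡ 118·27·105 ≡ 313 (mod 611)
Since 313 equals the digest 313, verification succeeds.

genuine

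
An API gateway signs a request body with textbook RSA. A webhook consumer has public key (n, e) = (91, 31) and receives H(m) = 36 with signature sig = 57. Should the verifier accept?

reject

sig^2 ≡ 57^2 = 3249 ≡ 64
sig^4 ≡ 64^2 = 4096 ≡ 1
sig^8 ≡ 1^2 = 1
sig^16 ≡ 1^2 = 1
31 = 16 + 8 + 4 + 2 + 1, so sig^31 ≡ 1·1·1·64·57 ≡ 8 (mod 91)
The recovered value 8 does not match the digest 36.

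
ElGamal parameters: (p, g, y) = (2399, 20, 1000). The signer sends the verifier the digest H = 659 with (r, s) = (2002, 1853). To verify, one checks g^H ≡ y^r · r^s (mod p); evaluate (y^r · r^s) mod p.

1000^2 = 1000000 ≡ 2016
1000^4 ≡ 2016^2 = 4064256 ≡ 350
1000^8 ≡ 350^2 = 122500 ≡ 151
1000^16 ≡ 151^2 = 22801 ≡ 1210
1000^32 ≡ 1210^2 = 1464100 ≡ 710
1000^64 ≡ 710^2 = 504100 ≡ 310
1000^128 ≡ 310^2 = 96100 ≡ 140
1000^256 ≡ 140^2 = 19600 ≡ 408
1000^512 ≡ 408^2 = 166464 ≡ 933
1000^1024 ≡ 933^2 = 870489 ≡ 2051
2002 = 1024 + 512 + 256 + 128 + 64 + 16 + 2, so 1000^2002 ≡ 2051·933·408·140·310·1210·2016 ≡ 35 (mod 2399)
2002^2 = 4008004 ≡ 1674
2002^4 ≡ 1674^2 = 2802276 ≡ 244
2002^8 ≡ 244^2 = 59536 ≡ 1960
2002^16 ≡ 1960^2 = 3841600 ≡ 801
2002^32 ≡ 801^2 = 641601 ≡ 1068
2002^64 ≡ 1068^2 = 1140624 ≡ 1099
2002^128 ≡ 1099^2 = 1207801 ≡ 1104
2002^256 ≡ 1104^2 = 1218816 ≡ 124
2002^512 ≡ 124^2 = 15376 ≡ 982
2002^1024 ≡ 982^2 = 964324 ≡ 2325
1853 = 1024 + 512 + 256 + 32 + 16 + 8 + 4 + 1, so 2002^1853 ≡ 2325·982·124·1068·801·1960·244·2002 ≡ 1881 (mod 2399)
y^r · r^s ≡ 35·1881 = 65835 ≡ 1062 (mod 2399)

1062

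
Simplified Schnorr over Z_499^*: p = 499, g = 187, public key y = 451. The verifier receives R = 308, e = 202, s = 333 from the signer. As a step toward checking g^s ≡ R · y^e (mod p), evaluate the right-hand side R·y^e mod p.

187

451^2 = 203401 ≡ 308
451^4 ≡ 308^2 = 94864 ≡ 54
451^8 ≡ 54^2 = 2916 ≡ 421
451^16 ≡ 421^2 = 177241 ≡ 96
451^32 ≡ 96^2 = 9216 ≡ 234
451^64 ≡ 234^2 = 54756 ≡ 365
451^128 ≡ 365^2 = 133225 ≡ 491
202 = 128 + 64 + 8 + 2, so 451^202 ≡ 491·365·421·308 ≡ 161 (mod 499)
R · y^e ≡ 308·161 = 49588 ≡ 187 (mod 499)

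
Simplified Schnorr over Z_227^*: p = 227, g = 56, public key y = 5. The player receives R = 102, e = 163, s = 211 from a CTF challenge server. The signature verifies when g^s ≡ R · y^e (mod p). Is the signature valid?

valid

g^s mod p:
56^2 = 3136 ≡ 185
56^4 ≡ 185^2 = 34225 ≡ 175
56^8 ≡ 175^2 = 30625 ≡ 207
56^16 ≡ 207^2 = 42849 ≡ 173
56^32 ≡ 173^2 = 29929 ≡ 192
56^64 ≡ 192^2 = 36864 ≡ 90
56^128 ≡ 90^2 = 8100 ≡ 155
211 = 128 + 64 + 16 + 2 + 1, so 56^211 ≡ 155·90·173·185·56 ≡ 41 (mod 227)
R · y^e mod p:
5^2 = 25
5^4 ≡ 25^2 = 625 ≡ 171
5^8 ≡ 171^2 = 29241 ≡ 185
5^16 ≡ 185^2 = 34225 ≡ 175
5^32 ≡ 175^2 = 30625 ≡ 207
5^64 ≡ 207^2 = 42849 ≡ 173
5^128 ≡ 173^2 = 29929 ≡ 192
163 = 128 + 32 + 2 + 1, so 5^163 ≡ 192·207·25·5 ≡ 105 (mod 227)
102·105 = 10710 ≡ 41 (mod 227)
41 ≡ 41 (mod 227); signature holds.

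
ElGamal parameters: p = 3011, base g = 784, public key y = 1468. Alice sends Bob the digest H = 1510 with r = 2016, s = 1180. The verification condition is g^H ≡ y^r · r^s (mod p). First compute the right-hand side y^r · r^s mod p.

1468^2 = 2155024 ≡ 2159
1468^4 ≡ 2159^2 = 4661281 ≡ 253
1468^8 ≡ 253^2 = 64009 ≡ 778
1468^16 ≡ 778^2 = 605284 ≡ 73
1468^32 ≡ 73^2 = 5329 ≡ 2318
1468^64 ≡ 2318^2 = 5373124 ≡ 1500
1468^128 ≡ 1500^2 = 2250000 ≡ 783
1468^256 ≡ 783^2 = 613089 ≡ 1856
1468^512 ≡ 1856^2 = 3444736 ≡ 152
1468^1024 ≡ 152^2 = 23104 ≡ 2027
2016 = 1024 + 512 + 256 + 128 + 64 + 32, so 1468^2016 ≡ 2027·152·1856·783·1500·2318 ≡ 558 (mod 3011)
2016^2 = 4064256 ≡ 2417
2016^4 ≡ 2417^2 = 5841889 ≡ 549
2016^8 ≡ 549^2 = 301401 ≡ 301
2016^16 ≡ 301^2 = 90601 ≡ 271
2016^32 ≡ 271^2 = 73441 ≡ 1177
2016^64 ≡ 1177^2 = 1385329 ≡ 269
2016^128 ≡ 269^2 = 72361 ≡ 97
2016^256 ≡ 97^2 = 9409 ≡ 376
2016^512 ≡ 376^2 = 141376 ≡ 2870
2016^1024 ≡ 2870^2 = 8236900 ≡ 1815
1180 = 1024 + 128 + 16 + 8 + 4, so 2016^1180 ≡ 1815·97·271·301·549 ≡ 1941 (mod 3011)
y^r · r^s ≡ 558·1941 = 1083078 ≡ 2129 (mod 3011)

2129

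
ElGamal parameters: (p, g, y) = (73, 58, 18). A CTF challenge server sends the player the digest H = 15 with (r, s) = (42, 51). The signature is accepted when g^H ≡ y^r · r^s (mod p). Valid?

Left side g^H mod p:
58^2 = 3364 ≡ 6
58^4 ≡ 6^2 = 36
58^8 ≡ 36^2 = 1296 ≡ 55
15 = 8 + 4 + 2 + 1, so 58^15 ≡ 55·36·6·58 ≡ 66 (mod 73)
Right side y^r · r^s mod p:
18^2 = 324 ≡ 32
18^4 ≡ 32^2 = 1024 ≡ 2
18^8 ≡ 2^2 = 4
18^16 ≡ 4^2 = 16
18^32 ≡ 16^2 = 256 ≡ 37
42 = 32 + 8 + 2, so 18^42 ≡ 37·4·32 ≡ 64 (mod 73)
42^2 = 1764 ≡ 12
42^4 ≡ 12^2 = 144 ≡ 71
42^8 ≡ 71^2 = 5041 ≡ 4
42^16 ≡ 4^2 = 16
42^32 ≡ 16^2 = 256 ≡ 37
51 = 32 + 16 + 2 + 1, so 42^51 ≡ 37·16·12·42 ≡ 17 (mod 73)
64·17 = 1088 ≡ 66 (mod 73)
66 ≡ 66 (mod 73), so the signature is genuine.

yes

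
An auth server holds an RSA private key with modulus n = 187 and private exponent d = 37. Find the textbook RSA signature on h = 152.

h^2 ≡ 152^2 = 23104 ≡ 103
h^4 ≡ 103^2 = 10609 ≡ 137
h^8 ≡ 137^2 = 18769 ≡ 69
h^16 ≡ 69^2 = 4761 ≡ 86
h^32 ≡ 86^2 = 7396 ≡ 103
37 = 32 + 4 + 1, so h^37 ≡ 103·137·152 ≡ 169 (mod 187)

169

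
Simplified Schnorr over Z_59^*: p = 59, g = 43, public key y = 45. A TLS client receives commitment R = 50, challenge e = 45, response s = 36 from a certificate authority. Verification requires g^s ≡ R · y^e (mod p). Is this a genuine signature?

g^s mod p:
Squares mod 59: 43^1≡43, 43^2≡20, 43^4≡46, 43^8≡51, 43^16≡5, 43^32≡25
36 = 32 + 4, so 43^36 ≡ 25·46 ≡ 29 (mod 59)
R · y^e mod p:
Squares mod 59: 45^1≡45, 45^2≡19, 45^4≡7, 45^8≡49, 45^16≡41, 45^32≡29
45 = 32 + 8 + 4 + 1, so 45^45 ≡ 29·49·7·45 ≡ 41 (mod 59)
50·41 = 2050 ≡ 44 (mod 59)
29 ≠ 44; the check fails.

forged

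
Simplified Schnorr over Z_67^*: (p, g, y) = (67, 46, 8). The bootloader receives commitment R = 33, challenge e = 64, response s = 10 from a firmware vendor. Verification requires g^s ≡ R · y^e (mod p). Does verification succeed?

g^s mod p:
Squares mod 67: 46^1≡46, 46^2≡39, 46^4≡47, 46^8≡65
10 = 8 + 2, so 46^10 ≡ 65·39 ≡ 56 (mod 67)
R · y^e mod p:
Squares mod 67: 8^1≡8, 8^2≡64, 8^4≡9, 8^8≡14, 8^16≡62, 8^32≡25, 8^64≡22
8^64 ≡ 22 (mod 67)
33·22 = 726 ≡ 56 (mod 67)
56 ≡ 56 (mod 67); signature holds.

passes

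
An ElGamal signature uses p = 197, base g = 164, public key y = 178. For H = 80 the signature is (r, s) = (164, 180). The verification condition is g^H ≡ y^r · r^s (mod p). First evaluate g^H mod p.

114

164^2 = 26896 ≡ 104
164^4 ≡ 104^2 = 10816 ≡ 178
164^8 ≡ 178^2 = 31684 ≡ 164
164^16 ≡ 164^2 = 26896 ≡ 104
164^32 ≡ 104^2 = 10816 ≡ 178
164^64 ≡ 178^2 = 31684 ≡ 164
80 = 64 + 16, so 164^80 ≡ 164·104 ≡ 114 (mod 197)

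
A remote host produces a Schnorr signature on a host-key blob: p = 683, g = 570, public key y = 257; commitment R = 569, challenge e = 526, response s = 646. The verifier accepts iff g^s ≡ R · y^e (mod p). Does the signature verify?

does not verify

g^s mod p:
570^2 = 324900 ≡ 475
570^4 ≡ 475^2 = 225625 ≡ 235
570^8 ≡ 235^2 = 55225 ≡ 585
570^16 ≡ 585^2 = 342225 ≡ 42
570^32 ≡ 42^2 = 1764 ≡ 398
570^64 ≡ 398^2 = 158404 ≡ 631
570^128 ≡ 631^2 = 398161 ≡ 655
570^256 ≡ 655^2 = 429025 ≡ 101
570^512 ≡ 101^2 = 10201 ≡ 639
646 = 512 + 128 + 4 + 2, so 570^646 ≡ 639·655·235·475 ≡ 633 (mod 683)
R · y^e mod p:
257^2 = 66049 ≡ 481
257^4 ≡ 481^2 = 231361 ≡ 507
257^8 ≡ 507^2 = 257049 ≡ 241
257^16 ≡ 241^2 = 58081 ≡ 26
257^32 ≡ 26^2 = 676
257^64 ≡ 676^2 = 456976 ≡ 49
257^128 ≡ 49^2 = 2401 ≡ 352
257^256 ≡ 352^2 = 123904 ≡ 281
257^512 ≡ 281^2 = 78961 ≡ 416
526 = 512 + 8 + 4 + 2, so 257^526 ≡ 416·241·507·481 ≡ 244 (mod 683)
569·244 = 138836 ≡ 187 (mod 683)
633 ≠ 187; the check fails.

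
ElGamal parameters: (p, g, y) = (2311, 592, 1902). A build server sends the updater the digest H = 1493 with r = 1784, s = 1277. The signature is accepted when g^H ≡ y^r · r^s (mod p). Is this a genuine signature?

forged

Left side g^H mod p:
592^2 = 350464 ≡ 1503
592^4 ≡ 1503^2 = 2259009 ≡ 1162
592^8 ≡ 1162^2 = 1350244 ≡ 620
592^16 ≡ 620^2 = 384400 ≡ 774
592^32 ≡ 774^2 = 599076 ≡ 527
592^64 ≡ 527^2 = 277729 ≡ 409
592^128 ≡ 409^2 = 167281 ≡ 889
592^256 ≡ 889^2 = 790321 ≡ 2270
592^512 ≡ 2270^2 = 5152900 ≡ 1681
592^1024 ≡ 1681^2 = 2825761 ≡ 1719
1493 = 1024 + 256 + 128 + 64 + 16 + 4 + 1, so 592^1493 ≡ 1719·2270·889·409·774·1162·592 ≡ 1691 (mod 2311)
Right side y^r · r^s mod p:
1902^2 = 3617604 ≡ 889
1902^4 ≡ 889^2 = 790321 ≡ 2270
1902^8 ≡ 2270^2 = 5152900 ≡ 1681
1902^16 ≡ 1681^2 = 2825761 ≡ 1719
1902^32 ≡ 1719^2 = 2954961 ≡ 1503
1902^64 ≡ 1503^2 = 2259009 ≡ 1162
1902^128 ≡ 1162^2 = 1350244 ≡ 620
1902^256 ≡ 620^2 = 384400 ≡ 774
1902^512 ≡ 774^2 = 599076 ≡ 527
1902^1024 ≡ 527^2 = 277729 ≡ 409
1784 = 1024 + 512 + 128 + 64 + 32 + 16 + 8, so 1902^1784 ≡ 409·527·620·1162·1503·1719·1681 ≡ 889 (mod 2311)
1784^2 = 3182656 ≡ 409
1784^4 ≡ 409^2 = 167281 ≡ 889
1784^8 ≡ 889^2 = 790321 ≡ 2270
1784^16 ≡ 2270^2 = 5152900 ≡ 1681
1784^32 ≡ 1681^2 = 2825761 ≡ 1719
1784^64 ≡ 1719^2 = 2954961 ≡ 1503
1784^128 ≡ 1503^2 = 2259009 ≡ 1162
1784^256 ≡ 1162^2 = 1350244 ≡ 620
1784^512 ≡ 620^2 = 384400 ≡ 774
1784^1024 ≡ 774^2 = 599076 ≡ 527
1277 = 1024 + 128 + 64 + 32 + 16 + 8 + 4 + 1, so 1784^1277 ≡ 527·1162·1503·1719·1681·2270·889·1784 ≡ 1784 (mod 2311)
889·1784 = 1585976 ≡ 630 (mod 2311)
1691 ≠ 630, so verification fails.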